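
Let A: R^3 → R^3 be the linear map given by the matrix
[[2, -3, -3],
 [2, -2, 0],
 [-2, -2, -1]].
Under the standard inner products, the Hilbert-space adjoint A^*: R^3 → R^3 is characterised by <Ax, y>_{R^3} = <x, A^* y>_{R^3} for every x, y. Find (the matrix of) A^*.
A^* = A^T =
[[2, 2, -2],
 [-3, -2, -2],
 [-3, 0, -1]]

For real matrices with standard dot products, the defining identity <Ax, y> = <x, A^* y> gives (Ax)^T y = x^T (A^*) y, i.e. x^T A^T y = x^T (A^*) y. Since this holds for all x, y, we must have A^* = A^T. Therefore
A^* =
[[2, 2, -2],
 [-3, -2, -2],
 [-3, 0, -1]].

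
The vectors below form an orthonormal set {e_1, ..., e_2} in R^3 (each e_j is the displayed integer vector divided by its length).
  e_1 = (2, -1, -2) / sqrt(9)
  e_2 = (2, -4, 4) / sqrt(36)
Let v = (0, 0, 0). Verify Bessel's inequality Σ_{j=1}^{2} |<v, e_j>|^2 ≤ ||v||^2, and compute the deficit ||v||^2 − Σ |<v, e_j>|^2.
Σ |<v, e_j>|^2 = 0; ||v||^2 = 0; deficit = 0

Write each e_j = u_j / sqrt(<u_j, u_j>) where u_j is the displayed integer vector. Then <v, e_j> = <v, u_j> / sqrt(<u_j, u_j>), so |<v, e_j>|^2 = <v, u_j>^2 / <u_j, u_j>.
Coefficients: <v, e_1> = 0/sqrt(9), <v, e_2> = 0/sqrt(36).
Square and sum: Σ |<v, e_j>|^2 = 0.
Compute ||v||^2 = v·v = 0.
Deficit = 0 − 0 = 0 ≥ 0, confirming Bessel's inequality. (The deficit equals ||v − Σ <v,e_j> e_j||^2, the squared distance from v to span{e_j}.)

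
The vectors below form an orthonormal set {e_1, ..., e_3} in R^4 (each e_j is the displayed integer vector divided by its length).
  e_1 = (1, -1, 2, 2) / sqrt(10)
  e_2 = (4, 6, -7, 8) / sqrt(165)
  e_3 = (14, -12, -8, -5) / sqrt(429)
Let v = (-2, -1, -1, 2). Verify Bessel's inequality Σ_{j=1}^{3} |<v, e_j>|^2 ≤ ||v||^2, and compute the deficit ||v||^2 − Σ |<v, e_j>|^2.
Σ |<v, e_j>|^2 = 35/26; ||v||^2 = 10; deficit = 225/26

Write each e_j = u_j / sqrt(<u_j, u_j>) where u_j is the displayed integer vector. Then <v, e_j> = <v, u_j> / sqrt(<u_j, u_j>), so |<v, e_j>|^2 = <v, u_j>^2 / <u_j, u_j>.
Coefficients: <v, e_1> = 1/sqrt(10), <v, e_2> = 9/sqrt(165), <v, e_3> = -18/sqrt(429).
Square and sum: Σ |<v, e_j>|^2 = 35/26.
Compute ||v||^2 = v·v = 10.
Deficit = 10 − 35/26 = 225/26 ≥ 0, confirming Bessel's inequality. (The deficit equals ||v − Σ <v,e_j> e_j||^2, the squared distance from v to span{e_j}.)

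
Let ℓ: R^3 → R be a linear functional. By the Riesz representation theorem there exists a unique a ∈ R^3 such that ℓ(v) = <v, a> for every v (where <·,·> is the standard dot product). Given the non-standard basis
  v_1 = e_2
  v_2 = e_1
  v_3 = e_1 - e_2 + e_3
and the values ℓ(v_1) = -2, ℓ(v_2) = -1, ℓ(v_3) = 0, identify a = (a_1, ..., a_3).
a = (-1, -2, -1)

Write a = (a_1, ..., a_3) in the standard basis. For each basis vector v_i, ℓ(v_i) = <v_i, a> is a linear equation in the a_j's. Collect the n equations into a matrix system V a = ℓ, where row i of V is v_i (expressed in the standard basis). Since V is invertible (lower-triangular with 1s on the diagonal, up to permutation), solve by back-substitution:
  V =
[[0, 1, 0],
 [1, 0, 0],
 [1, -1, 1]]
  V a = (-2, -1, 0)
Solving gives a = (-1, -2, -1).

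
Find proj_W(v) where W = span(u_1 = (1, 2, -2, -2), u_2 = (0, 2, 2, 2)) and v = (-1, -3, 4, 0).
proj_W(v) = (-43/35, -103/35, 69/35, 69/35)

Set up U = [u_1 | ... | u_2] ∈ R^(4×2). The projector onto W = col(U) is P = U (U^T U)^(-1) U^T.
Compute U^T U =
  [13, -4]
  [-4, 12],
and U^T v = (-15, 2).
Solve U^T U · c = U^T v for the coefficients: c = (-43/35, -17/70). The projection is proj_W(v) = U c.
Check: (v - proj_W(v)) · u_1 = 0  (should be 0).
Check: (v - proj_W(v)) · u_2 = 0  (should be 0).
Result: proj_W(v) = (-43/35, -103/35, 69/35, 69/35).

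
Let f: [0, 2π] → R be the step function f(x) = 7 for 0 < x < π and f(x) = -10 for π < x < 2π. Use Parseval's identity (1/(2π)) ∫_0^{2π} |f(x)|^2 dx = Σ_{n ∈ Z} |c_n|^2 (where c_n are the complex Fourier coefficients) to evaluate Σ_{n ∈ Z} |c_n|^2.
Σ |c_n|^2 = 149/2

Parseval equates the L^2 energy of f (normalised by 1/(2π)) with the ℓ^2 sum of its Fourier coefficients: (1/(2π)) ∫_0^{2π} |f|^2 = Σ |c_n|^2.
Compute the left side: (1/(2π)) [∫_0^π 7^2 dx + ∫_π^{2π} (-10)^2 dx] = (1/(2π)) · (49π + 100π) = (49 + 100)/2 = 149/2.
So Σ_{n ∈ Z} |c_n|^2 = 149/2.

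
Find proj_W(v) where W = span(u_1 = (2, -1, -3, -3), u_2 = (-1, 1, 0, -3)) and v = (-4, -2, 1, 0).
proj_W(v) = (-46/31, 211/217, 333/217, 33/217)

Set up U = [u_1 | ... | u_2] ∈ R^(4×2). The projector onto W = col(U) is P = U (U^T U)^(-1) U^T.
Compute U^T U =
  [23, 6]
  [6, 11],
and U^T v = (-9, 2).
Solve U^T U · c = U^T v for the coefficients: c = (-111/217, 100/217). The projection is proj_W(v) = U c.
Check: (v - proj_W(v)) · u_1 = 0  (should be 0).
Check: (v - proj_W(v)) · u_2 = 0  (should be 0).
Result: proj_W(v) = (-46/31, 211/217, 333/217, 33/217).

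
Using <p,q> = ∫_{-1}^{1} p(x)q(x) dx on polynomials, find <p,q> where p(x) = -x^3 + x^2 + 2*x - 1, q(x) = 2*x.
<p,q> = 28/15

Expand the product: p(x)·q(x) = -2*x^4 + 2*x^3 + 4*x^2 - 2*x.
∫_{-1}^{1} of each monomial x^k gives [2/(k+1) if k even, 0 if k odd]. Integrating term-by-term (or equivalently evaluating the antiderivative F(x) = -2*x^5/5 + x^4/2 + 4*x^3/3 - x^2 at the endpoints):
  F(1) − F(−1) = 13/30 − (-43/30) = 28/15.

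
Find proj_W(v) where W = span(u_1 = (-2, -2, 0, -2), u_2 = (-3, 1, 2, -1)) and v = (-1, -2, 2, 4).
proj_W(v) = (0, 2/3, 1/3, 1/3)

Set up U = [u_1 | ... | u_2] ∈ R^(4×2). The projector onto W = col(U) is P = U (U^T U)^(-1) U^T.
Compute U^T U =
  [12, 6]
  [6, 15],
and U^T v = (-2, 1).
Solve U^T U · c = U^T v for the coefficients: c = (-1/4, 1/6). The projection is proj_W(v) = U c.
Check: (v - proj_W(v)) · u_1 = 0  (should be 0).
Check: (v - proj_W(v)) · u_2 = 0  (should be 0).
Result: proj_W(v) = (0, 2/3, 1/3, 1/3).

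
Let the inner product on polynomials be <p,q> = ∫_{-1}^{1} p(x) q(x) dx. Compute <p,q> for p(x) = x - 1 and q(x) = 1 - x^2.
<p,q> = -4/3

Expand the product: p(x)·q(x) = -x^3 + x^2 + x - 1.
∫_{-1}^{1} of each monomial x^k gives [2/(k+1) if k even, 0 if k odd]. Integrating term-by-term (or equivalently evaluating the antiderivative F(x) = -x^4/4 + x^3/3 + x^2/2 - x at the endpoints):
  F(1) − F(−1) = -5/12 − (11/12) = -4/3.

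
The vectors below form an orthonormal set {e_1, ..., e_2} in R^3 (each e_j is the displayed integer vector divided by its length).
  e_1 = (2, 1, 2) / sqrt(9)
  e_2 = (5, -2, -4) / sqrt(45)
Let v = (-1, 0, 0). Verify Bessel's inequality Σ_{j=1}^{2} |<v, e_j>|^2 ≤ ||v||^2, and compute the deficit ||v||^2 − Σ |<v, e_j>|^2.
Σ |<v, e_j>|^2 = 1; ||v||^2 = 1; deficit = 0

Write each e_j = u_j / sqrt(<u_j, u_j>) where u_j is the displayed integer vector. Then <v, e_j> = <v, u_j> / sqrt(<u_j, u_j>), so |<v, e_j>|^2 = <v, u_j>^2 / <u_j, u_j>.
Coefficients: <v, e_1> = -2/sqrt(9), <v, e_2> = -5/sqrt(45).
Square and sum: Σ |<v, e_j>|^2 = 1.
Compute ||v||^2 = v·v = 1.
Deficit = 1 − 1 = 0 ≥ 0, confirming Bessel's inequality. (The deficit equals ||v − Σ <v,e_j> e_j||^2, the squared distance from v to span{e_j}.)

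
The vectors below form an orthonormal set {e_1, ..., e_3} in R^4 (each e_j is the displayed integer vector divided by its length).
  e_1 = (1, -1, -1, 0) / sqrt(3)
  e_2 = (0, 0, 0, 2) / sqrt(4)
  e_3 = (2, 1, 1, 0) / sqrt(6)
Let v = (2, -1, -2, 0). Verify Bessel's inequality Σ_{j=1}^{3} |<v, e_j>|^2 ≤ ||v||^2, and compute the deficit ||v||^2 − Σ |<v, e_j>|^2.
Σ |<v, e_j>|^2 = 17/2; ||v||^2 = 9; deficit = 1/2

Write each e_j = u_j / sqrt(<u_j, u_j>) where u_j is the displayed integer vector. Then <v, e_j> = <v, u_j> / sqrt(<u_j, u_j>), so |<v, e_j>|^2 = <v, u_j>^2 / <u_j, u_j>.
Coefficients: <v, e_1> = 5/sqrt(3), <v, e_2> = 0/sqrt(4), <v, e_3> = 1/sqrt(6).
Square and sum: Σ |<v, e_j>|^2 = 17/2.
Compute ||v||^2 = v·v = 9.
Deficit = 9 − 17/2 = 1/2 ≥ 0, confirming Bessel's inequality. (The deficit equals ||v − Σ <v,e_j> e_j||^2, the squared distance from v to span{e_j}.)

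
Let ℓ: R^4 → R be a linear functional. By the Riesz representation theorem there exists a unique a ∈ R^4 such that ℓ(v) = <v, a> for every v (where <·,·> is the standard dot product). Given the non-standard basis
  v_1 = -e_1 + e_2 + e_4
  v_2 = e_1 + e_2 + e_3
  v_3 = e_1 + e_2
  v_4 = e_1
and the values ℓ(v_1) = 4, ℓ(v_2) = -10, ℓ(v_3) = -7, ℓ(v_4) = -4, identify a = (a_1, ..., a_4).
a = (-4, -3, -3, 3)

Write a = (a_1, ..., a_4) in the standard basis. For each basis vector v_i, ℓ(v_i) = <v_i, a> is a linear equation in the a_j's. Collect the n equations into a matrix system V a = ℓ, where row i of V is v_i (expressed in the standard basis). Since V is invertible (lower-triangular with 1s on the diagonal, up to permutation), solve by back-substitution:
  V =
[[-1, 1, 0, 1],
 [1, 1, 1, 0],
 [1, 1, 0, 0],
 [1, 0, 0, 0]]
  V a = (4, -10, -7, -4)
Solving gives a = (-4, -3, -3, 3).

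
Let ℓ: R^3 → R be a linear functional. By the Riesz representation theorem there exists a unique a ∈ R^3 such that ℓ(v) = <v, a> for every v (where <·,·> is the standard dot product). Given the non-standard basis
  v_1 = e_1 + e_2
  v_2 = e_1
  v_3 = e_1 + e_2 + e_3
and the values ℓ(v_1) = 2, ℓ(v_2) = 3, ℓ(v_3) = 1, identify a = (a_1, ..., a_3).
a = (3, -1, -1)

Write a = (a_1, ..., a_3) in the standard basis. For each basis vector v_i, ℓ(v_i) = <v_i, a> is a linear equation in the a_j's. Collect the n equations into a matrix system V a = ℓ, where row i of V is v_i (expressed in the standard basis). Since V is invertible (lower-triangular with 1s on the diagonal, up to permutation), solve by back-substitution:
  V =
[[1, 1, 0],
 [1, 0, 0],
 [1, 1, 1]]
  V a = (2, 3, 1)
Solving gives a = (3, -1, -1).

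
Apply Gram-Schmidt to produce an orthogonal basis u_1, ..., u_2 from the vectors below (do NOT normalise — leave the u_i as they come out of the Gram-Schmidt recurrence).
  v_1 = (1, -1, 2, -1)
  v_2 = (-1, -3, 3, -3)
Orthogonal basis:
  u_1 = (1, -1, 2, -1)
  u_2 = (-18/7, -10/7, -1/7, -10/7)

Apply the Gram-Schmidt recurrence
  u_1 = v_1
  u_i = v_i − Σ_{j<i} ((v_i · u_j) / (u_j · u_j)) · u_j.

Step by step this gives:
  u_1 = (1, -1, 2, -1)
  u_2 = (-18/7, -10/7, -1/7, -10/7)

Orthogonality check:
  u_2 · u_1 = 0 (should be 0)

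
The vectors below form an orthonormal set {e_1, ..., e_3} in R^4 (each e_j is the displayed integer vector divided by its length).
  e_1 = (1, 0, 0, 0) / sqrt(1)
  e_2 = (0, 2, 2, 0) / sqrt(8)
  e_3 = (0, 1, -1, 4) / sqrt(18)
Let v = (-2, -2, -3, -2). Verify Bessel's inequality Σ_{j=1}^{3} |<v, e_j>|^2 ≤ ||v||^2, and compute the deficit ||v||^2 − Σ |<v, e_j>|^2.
Σ |<v, e_j>|^2 = 173/9; ||v||^2 = 21; deficit = 16/9

Write each e_j = u_j / sqrt(<u_j, u_j>) where u_j is the displayed integer vector. Then <v, e_j> = <v, u_j> / sqrt(<u_j, u_j>), so |<v, e_j>|^2 = <v, u_j>^2 / <u_j, u_j>.
Coefficients: <v, e_1> = -2/sqrt(1), <v, e_2> = -10/sqrt(8), <v, e_3> = -7/sqrt(18).
Square and sum: Σ |<v, e_j>|^2 = 173/9.
Compute ||v||^2 = v·v = 21.
Deficit = 21 − 173/9 = 16/9 ≥ 0, confirming Bessel's inequality. (The deficit equals ||v − Σ <v,e_j> e_j||^2, the squared distance from v to span{e_j}.)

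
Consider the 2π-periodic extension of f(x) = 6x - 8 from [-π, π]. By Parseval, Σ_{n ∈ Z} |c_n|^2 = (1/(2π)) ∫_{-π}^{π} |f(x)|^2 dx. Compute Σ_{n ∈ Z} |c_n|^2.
Σ |c_n|^2 = 12π^2 + 64

Expand and integrate term by term over [-π, π]:
  ∫ (6x)^2 dx = 36·(2π^3/3); ∫ 2·6·(-8)·x dx = 0 (odd integrand); ∫ (-8)^2 dx = 64·2π.
So (1/(2π)) ∫_{-π}^{π} (6x - 8)^2 dx = 36π^2/3 + 64 = 12π^2 + 64.
Parseval ⇒ Σ |c_n|^2 = 12π^2 + 64.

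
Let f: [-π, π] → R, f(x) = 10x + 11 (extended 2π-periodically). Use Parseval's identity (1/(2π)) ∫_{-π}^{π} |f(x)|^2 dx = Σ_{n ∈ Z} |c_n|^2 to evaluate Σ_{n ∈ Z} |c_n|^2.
Σ |c_n|^2 = 100π^2/3 + 121

Expand and integrate term by term over [-π, π]:
  ∫ (10x)^2 dx = 100·(2π^3/3); ∫ 2·10·(11)·x dx = 0 (odd integrand); ∫ 11^2 dx = 121·2π.
So (1/(2π)) ∫_{-π}^{π} (10x + 11)^2 dx = 100π^2/3 + 121 = 100π^2/3 + 121.
Parseval ⇒ Σ |c_n|^2 = 100π^2/3 + 121.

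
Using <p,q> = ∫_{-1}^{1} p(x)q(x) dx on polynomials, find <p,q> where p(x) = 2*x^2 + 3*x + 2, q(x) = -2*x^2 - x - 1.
<p,q> = -58/5

Expand the product: p(x)·q(x) = -4*x^4 - 8*x^3 - 9*x^2 - 5*x - 2.
∫_{-1}^{1} of each monomial x^k gives [2/(k+1) if k even, 0 if k odd]. Integrating term-by-term (or equivalently evaluating the antiderivative F(x) = -4*x^5/5 - 2*x^4 - 3*x^3 - 5*x^2/2 - 2*x at the endpoints):
  F(1) − F(−1) = -103/10 − (13/10) = -58/5.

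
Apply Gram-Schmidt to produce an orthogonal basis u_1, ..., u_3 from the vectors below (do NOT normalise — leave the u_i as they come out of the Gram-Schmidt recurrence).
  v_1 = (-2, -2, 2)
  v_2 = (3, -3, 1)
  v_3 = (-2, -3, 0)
Orthogonal basis:
  u_1 = (-2, -2, 2)
  u_2 = (10/3, -8/3, 2/3)
  u_3 = (-4/7, -8/7, -12/7)

Apply the Gram-Schmidt recurrence
  u_1 = v_1
  u_i = v_i − Σ_{j<i} ((v_i · u_j) / (u_j · u_j)) · u_j.

Step by step this gives:
  u_1 = (-2, -2, 2)
  u_2 = (10/3, -8/3, 2/3)
  u_3 = (-4/7, -8/7, -12/7)

Orthogonality check:
  u_2 · u_1 = 0 (should be 0)
  u_3 · u_1 = 0 (should be 0)
  u_3 · u_2 = 0 (should be 0)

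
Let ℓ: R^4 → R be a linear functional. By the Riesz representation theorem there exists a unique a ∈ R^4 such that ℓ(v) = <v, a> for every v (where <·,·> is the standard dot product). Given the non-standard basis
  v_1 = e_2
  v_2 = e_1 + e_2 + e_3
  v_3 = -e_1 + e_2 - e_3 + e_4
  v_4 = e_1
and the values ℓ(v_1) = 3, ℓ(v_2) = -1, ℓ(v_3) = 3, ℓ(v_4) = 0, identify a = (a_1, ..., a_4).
a = (0, 3, -4, -4)

Write a = (a_1, ..., a_4) in the standard basis. For each basis vector v_i, ℓ(v_i) = <v_i, a> is a linear equation in the a_j's. Collect the n equations into a matrix system V a = ℓ, where row i of V is v_i (expressed in the standard basis). Since V is invertible (lower-triangular with 1s on the diagonal, up to permutation), solve by back-substitution:
  V =
[[0, 1, 0, 0],
 [1, 1, 1, 0],
 [-1, 1, -1, 1],
 [1, 0, 0, 0]]
  V a = (3, -1, 3, 0)
Solving gives a = (0, 3, -4, -4).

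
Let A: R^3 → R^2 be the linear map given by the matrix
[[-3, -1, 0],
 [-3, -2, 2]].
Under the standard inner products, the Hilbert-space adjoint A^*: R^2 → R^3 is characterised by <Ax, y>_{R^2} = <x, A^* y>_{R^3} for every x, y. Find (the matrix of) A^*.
A^* = A^T =
[[-3, -3],
 [-1, -2],
 [0, 2]]

For real matrices with standard dot products, the defining identity <Ax, y> = <x, A^* y> gives (Ax)^T y = x^T (A^*) y, i.e. x^T A^T y = x^T (A^*) y. Since this holds for all x, y, we must have A^* = A^T. Therefore
A^* =
[[-3, -3],
 [-1, -2],
 [0, 2]].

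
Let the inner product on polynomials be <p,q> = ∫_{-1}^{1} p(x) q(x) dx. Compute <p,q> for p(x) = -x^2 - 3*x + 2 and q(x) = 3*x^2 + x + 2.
<p,q> = 112/15

Expand the product: p(x)·q(x) = -3*x^4 - 10*x^3 + x^2 - 4*x + 4.
∫_{-1}^{1} of each monomial x^k gives [2/(k+1) if k even, 0 if k odd]. Integrating term-by-term (or equivalently evaluating the antiderivative F(x) = -3*x^5/5 - 5*x^4/2 + x^3/3 - 2*x^2 + 4*x at the endpoints):
  F(1) − F(−1) = -23/30 − (-247/30) = 112/15.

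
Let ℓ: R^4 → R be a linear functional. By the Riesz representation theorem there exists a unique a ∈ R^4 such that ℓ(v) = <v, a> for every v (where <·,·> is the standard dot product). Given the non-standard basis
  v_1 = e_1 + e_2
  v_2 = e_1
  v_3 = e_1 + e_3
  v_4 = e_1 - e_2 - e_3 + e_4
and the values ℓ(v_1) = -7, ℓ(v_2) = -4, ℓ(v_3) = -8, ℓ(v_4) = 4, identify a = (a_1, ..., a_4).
a = (-4, -3, -4, 1)

Write a = (a_1, ..., a_4) in the standard basis. For each basis vector v_i, ℓ(v_i) = <v_i, a> is a linear equation in the a_j's. Collect the n equations into a matrix system V a = ℓ, where row i of V is v_i (expressed in the standard basis). Since V is invertible (lower-triangular with 1s on the diagonal, up to permutation), solve by back-substitution:
  V =
[[1, 1, 0, 0],
 [1, 0, 0, 0],
 [1, 0, 1, 0],
 [1, -1, -1, 1]]
  V a = (-7, -4, -8, 4)
Solving gives a = (-4, -3, -4, 1).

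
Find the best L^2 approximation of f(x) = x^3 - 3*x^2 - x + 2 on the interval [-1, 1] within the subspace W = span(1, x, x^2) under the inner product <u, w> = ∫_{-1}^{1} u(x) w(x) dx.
g(x) = -3*x^2 - 2*x/5 + 2

The best approximation g ∈ W is the orthogonal projection of f onto W. Writing g = a_0 + a_1 x + a_2 x^2, the coefficients solve the normal equations G · a = b where
  G_{ij} = <φ_i, φ_j> and b_i = <f, φ_i>, with φ_0 = 1, φ_1 = x, φ_2 = x^2.
G =
  [2, 0, 2/3]
  [0, 2/3, 0]
  [2/3, 0, 2/5],
b = (2, -4/15, 2/15).
Solving gives a_0 = 2, a_1 = -2/5, a_2 = -3, so
  g(x) = -3*x^2 - 2*x/5 + 2.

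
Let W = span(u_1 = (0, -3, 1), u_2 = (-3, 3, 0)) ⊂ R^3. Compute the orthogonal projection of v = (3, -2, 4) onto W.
proj_W(v) = (20/11, -35/11, 5/11)

Set up U = [u_1 | ... | u_2] ∈ R^(3×2). The projector onto W = col(U) is P = U (U^T U)^(-1) U^T.
Compute U^T U =
  [10, -9]
  [-9, 18],
and U^T v = (10, -15).
Solve U^T U · c = U^T v for the coefficients: c = (5/11, -20/33). The projection is proj_W(v) = U c.
Check: (v - proj_W(v)) · u_1 = 0  (should be 0).
Check: (v - proj_W(v)) · u_2 = 0  (should be 0).
Result: proj_W(v) = (20/11, -35/11, 5/11).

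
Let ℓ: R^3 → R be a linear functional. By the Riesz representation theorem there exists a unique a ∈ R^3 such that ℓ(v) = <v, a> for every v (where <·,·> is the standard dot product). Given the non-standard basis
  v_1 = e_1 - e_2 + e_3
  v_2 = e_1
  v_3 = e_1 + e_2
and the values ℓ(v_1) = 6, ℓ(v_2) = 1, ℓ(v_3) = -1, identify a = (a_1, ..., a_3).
a = (1, -2, 3)

Write a = (a_1, ..., a_3) in the standard basis. For each basis vector v_i, ℓ(v_i) = <v_i, a> is a linear equation in the a_j's. Collect the n equations into a matrix system V a = ℓ, where row i of V is v_i (expressed in the standard basis). Since V is invertible (lower-triangular with 1s on the diagonal, up to permutation), solve by back-substitution:
  V =
[[1, -1, 1],
 [1, 0, 0],
 [1, 1, 0]]
  V a = (6, 1, -1)
Solving gives a = (1, -2, 3).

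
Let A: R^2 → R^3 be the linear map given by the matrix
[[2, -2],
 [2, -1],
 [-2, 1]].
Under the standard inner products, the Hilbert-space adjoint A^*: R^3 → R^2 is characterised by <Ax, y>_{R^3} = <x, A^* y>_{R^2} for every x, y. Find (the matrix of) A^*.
A^* = A^T =
[[2, 2, -2],
 [-2, -1, 1]]

For real matrices with standard dot products, the defining identity <Ax, y> = <x, A^* y> gives (Ax)^T y = x^T (A^*) y, i.e. x^T A^T y = x^T (A^*) y. Since this holds for all x, y, we must have A^* = A^T. Therefore
A^* =
[[2, 2, -2],
 [-2, -1, 1]].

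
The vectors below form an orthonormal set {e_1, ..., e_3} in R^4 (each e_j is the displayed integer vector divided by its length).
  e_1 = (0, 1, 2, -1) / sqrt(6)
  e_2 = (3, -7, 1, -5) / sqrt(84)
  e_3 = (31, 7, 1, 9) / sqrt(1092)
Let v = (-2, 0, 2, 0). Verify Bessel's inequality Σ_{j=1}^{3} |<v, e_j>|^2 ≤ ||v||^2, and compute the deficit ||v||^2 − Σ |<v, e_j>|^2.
Σ |<v, e_j>|^2 = 80/13; ||v||^2 = 8; deficit = 24/13

Write each e_j = u_j / sqrt(<u_j, u_j>) where u_j is the displayed integer vector. Then <v, e_j> = <v, u_j> / sqrt(<u_j, u_j>), so |<v, e_j>|^2 = <v, u_j>^2 / <u_j, u_j>.
Coefficients: <v, e_1> = 4/sqrt(6), <v, e_2> = -4/sqrt(84), <v, e_3> = -60/sqrt(1092).
Square and sum: Σ |<v, e_j>|^2 = 80/13.
Compute ||v||^2 = v·v = 8.
Deficit = 8 − 80/13 = 24/13 ≥ 0, confirming Bessel's inequality. (The deficit equals ||v − Σ <v,e_j> e_j||^2, the squared distance from v to span{e_j}.)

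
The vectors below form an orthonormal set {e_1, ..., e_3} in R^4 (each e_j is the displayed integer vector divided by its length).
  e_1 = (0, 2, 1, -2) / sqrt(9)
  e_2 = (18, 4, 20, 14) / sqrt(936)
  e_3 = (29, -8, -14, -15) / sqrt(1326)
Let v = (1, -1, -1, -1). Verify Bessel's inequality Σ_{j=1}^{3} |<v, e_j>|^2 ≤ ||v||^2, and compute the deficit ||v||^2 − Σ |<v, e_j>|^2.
Σ |<v, e_j>|^2 = 65/17; ||v||^2 = 4; deficit = 3/17

Write each e_j = u_j / sqrt(<u_j, u_j>) where u_j is the displayed integer vector. Then <v, e_j> = <v, u_j> / sqrt(<u_j, u_j>), so |<v, e_j>|^2 = <v, u_j>^2 / <u_j, u_j>.
Coefficients: <v, e_1> = -1/sqrt(9), <v, e_2> = -20/sqrt(936), <v, e_3> = 66/sqrt(1326).
Square and sum: Σ |<v, e_j>|^2 = 65/17.
Compute ||v||^2 = v·v = 4.
Deficit = 4 − 65/17 = 3/17 ≥ 0, confirming Bessel's inequality. (The deficit equals ||v − Σ <v,e_j> e_j||^2, the squared distance from v to span{e_j}.)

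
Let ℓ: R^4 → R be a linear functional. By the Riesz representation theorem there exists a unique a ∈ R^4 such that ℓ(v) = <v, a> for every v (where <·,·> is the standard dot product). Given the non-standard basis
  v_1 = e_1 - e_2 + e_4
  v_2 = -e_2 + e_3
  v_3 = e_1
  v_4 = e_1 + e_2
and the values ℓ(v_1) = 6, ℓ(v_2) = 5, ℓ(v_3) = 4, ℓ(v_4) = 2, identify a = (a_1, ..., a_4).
a = (4, -2, 3, 0)

Write a = (a_1, ..., a_4) in the standard basis. For each basis vector v_i, ℓ(v_i) = <v_i, a> is a linear equation in the a_j's. Collect the n equations into a matrix system V a = ℓ, where row i of V is v_i (expressed in the standard basis). Since V is invertible (lower-triangular with 1s on the diagonal, up to permutation), solve by back-substitution:
  V =
[[1, -1, 0, 1],
 [0, -1, 1, 0],
 [1, 0, 0, 0],
 [1, 1, 0, 0]]
  V a = (6, 5, 4, 2)
Solving gives a = (4, -2, 3, 0).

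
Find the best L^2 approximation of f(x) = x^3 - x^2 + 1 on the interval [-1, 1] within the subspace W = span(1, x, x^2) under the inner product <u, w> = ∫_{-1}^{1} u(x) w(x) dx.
g(x) = -x^2 + 3*x/5 + 1

The best approximation g ∈ W is the orthogonal projection of f onto W. Writing g = a_0 + a_1 x + a_2 x^2, the coefficients solve the normal equations G · a = b where
  G_{ij} = <φ_i, φ_j> and b_i = <f, φ_i>, with φ_0 = 1, φ_1 = x, φ_2 = x^2.
G =
  [2, 0, 2/3]
  [0, 2/3, 0]
  [2/3, 0, 2/5],
b = (4/3, 2/5, 4/15).
Solving gives a_0 = 1, a_1 = 3/5, a_2 = -1, so
  g(x) = -x^2 + 3*x/5 + 1.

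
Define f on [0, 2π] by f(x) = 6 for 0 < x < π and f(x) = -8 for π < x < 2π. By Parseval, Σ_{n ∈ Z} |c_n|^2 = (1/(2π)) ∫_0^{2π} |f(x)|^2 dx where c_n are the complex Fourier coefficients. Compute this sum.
Σ |c_n|^2 = 50

Parseval equates the L^2 energy of f (normalised by 1/(2π)) with the ℓ^2 sum of its Fourier coefficients: (1/(2π)) ∫_0^{2π} |f|^2 = Σ |c_n|^2.
Compute the left side: (1/(2π)) [∫_0^π 6^2 dx + ∫_π^{2π} (-8)^2 dx] = (1/(2π)) · (36π + 64π) = (36 + 64)/2 = 50.
So Σ_{n ∈ Z} |c_n|^2 = 50.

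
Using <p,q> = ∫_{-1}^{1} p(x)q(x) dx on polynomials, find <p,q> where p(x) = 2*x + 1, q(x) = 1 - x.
<p,q> = 2/3

Expand the product: p(x)·q(x) = -2*x^2 + x + 1.
∫_{-1}^{1} of each monomial x^k gives [2/(k+1) if k even, 0 if k odd]. Integrating term-by-term (or equivalently evaluating the antiderivative F(x) = -2*x^3/3 + x^2/2 + x at the endpoints):
  F(1) − F(−1) = 5/6 − (1/6) = 2/3.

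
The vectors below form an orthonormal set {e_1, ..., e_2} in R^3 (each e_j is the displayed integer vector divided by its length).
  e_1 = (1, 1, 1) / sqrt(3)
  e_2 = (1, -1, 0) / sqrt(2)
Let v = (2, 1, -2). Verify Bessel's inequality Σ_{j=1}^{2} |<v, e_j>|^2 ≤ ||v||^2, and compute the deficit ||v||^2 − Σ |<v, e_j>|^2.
Σ |<v, e_j>|^2 = 5/6; ||v||^2 = 9; deficit = 49/6

Write each e_j = u_j / sqrt(<u_j, u_j>) where u_j is the displayed integer vector. Then <v, e_j> = <v, u_j> / sqrt(<u_j, u_j>), so |<v, e_j>|^2 = <v, u_j>^2 / <u_j, u_j>.
Coefficients: <v, e_1> = 1/sqrt(3), <v, e_2> = 1/sqrt(2).
Square and sum: Σ |<v, e_j>|^2 = 5/6.
Compute ||v||^2 = v·v = 9.
Deficit = 9 − 5/6 = 49/6 ≥ 0, confirming Bessel's inequality. (The deficit equals ||v − Σ <v,e_j> e_j||^2, the squared distance from v to span{e_j}.)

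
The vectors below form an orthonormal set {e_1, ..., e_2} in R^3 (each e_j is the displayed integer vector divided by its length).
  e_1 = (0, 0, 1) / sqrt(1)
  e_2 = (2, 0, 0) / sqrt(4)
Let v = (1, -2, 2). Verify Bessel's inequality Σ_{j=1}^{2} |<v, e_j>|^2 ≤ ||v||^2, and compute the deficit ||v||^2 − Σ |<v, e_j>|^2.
Σ |<v, e_j>|^2 = 5; ||v||^2 = 9; deficit = 4

Write each e_j = u_j / sqrt(<u_j, u_j>) where u_j is the displayed integer vector. Then <v, e_j> = <v, u_j> / sqrt(<u_j, u_j>), so |<v, e_j>|^2 = <v, u_j>^2 / <u_j, u_j>.
Coefficients: <v, e_1> = 2/sqrt(1), <v, e_2> = 2/sqrt(4).
Square and sum: Σ |<v, e_j>|^2 = 5.
Compute ||v||^2 = v·v = 9.
Deficit = 9 − 5 = 4 ≥ 0, confirming Bessel's inequality. (The deficit equals ||v − Σ <v,e_j> e_j||^2, the squared distance from v to span{e_j}.)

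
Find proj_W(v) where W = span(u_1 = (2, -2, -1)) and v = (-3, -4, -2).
proj_W(v) = (8/9, -8/9, -4/9)

Set up U = [u_1 | ... | u_1] ∈ R^(3×1). The projector onto W = col(U) is P = U (U^T U)^(-1) U^T.
Compute U^T U =
  [9],
and U^T v = (4).
Solve U^T U · c = U^T v for the coefficients: c = (4/9). The projection is proj_W(v) = U c.
Check: (v - proj_W(v)) · u_1 = 0  (should be 0).
Result: proj_W(v) = (8/9, -8/9, -4/9).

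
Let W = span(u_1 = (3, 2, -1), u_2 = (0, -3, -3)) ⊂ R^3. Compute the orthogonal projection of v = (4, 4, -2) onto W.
proj_W(v) = (14/3, 10/3, -4/3)

Set up U = [u_1 | ... | u_2] ∈ R^(3×2). The projector onto W = col(U) is P = U (U^T U)^(-1) U^T.
Compute U^T U =
  [14, -3]
  [-3, 18],
and U^T v = (22, -6).
Solve U^T U · c = U^T v for the coefficients: c = (14/9, -2/27). The projection is proj_W(v) = U c.
Check: (v - proj_W(v)) · u_1 = 0  (should be 0).
Check: (v - proj_W(v)) · u_2 = 0  (should be 0).
Result: proj_W(v) = (14/3, 10/3, -4/3).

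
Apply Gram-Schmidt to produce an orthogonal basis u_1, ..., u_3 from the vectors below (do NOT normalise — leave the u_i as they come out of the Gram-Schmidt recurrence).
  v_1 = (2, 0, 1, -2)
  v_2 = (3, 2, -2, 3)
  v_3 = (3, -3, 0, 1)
Orthogonal basis:
  u_1 = (2, 0, 1, -2)
  u_2 = (31/9, 2, -16/9, 23/9)
  u_3 = (136/115, -407/115, 4/115, 6/5)

Apply the Gram-Schmidt recurrence
  u_1 = v_1
  u_i = v_i − Σ_{j<i} ((v_i · u_j) / (u_j · u_j)) · u_j.

Step by step this gives:
  u_1 = (2, 0, 1, -2)
  u_2 = (31/9, 2, -16/9, 23/9)
  u_3 = (136/115, -407/115, 4/115, 6/5)

Orthogonality check:
  u_2 · u_1 = 0 (should be 0)
  u_3 · u_1 = 0 (should be 0)
  u_3 · u_2 = 0 (should be 0)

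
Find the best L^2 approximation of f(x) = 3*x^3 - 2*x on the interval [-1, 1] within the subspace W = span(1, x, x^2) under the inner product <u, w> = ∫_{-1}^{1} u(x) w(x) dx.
g(x) = -x/5

The best approximation g ∈ W is the orthogonal projection of f onto W. Writing g = a_0 + a_1 x + a_2 x^2, the coefficients solve the normal equations G · a = b where
  G_{ij} = <φ_i, φ_j> and b_i = <f, φ_i>, with φ_0 = 1, φ_1 = x, φ_2 = x^2.
G =
  [2, 0, 2/3]
  [0, 2/3, 0]
  [2/3, 0, 2/5],
b = (0, -2/15, 0).
Solving gives a_0 = 0, a_1 = -1/5, a_2 = 0, so
  g(x) = -x/5.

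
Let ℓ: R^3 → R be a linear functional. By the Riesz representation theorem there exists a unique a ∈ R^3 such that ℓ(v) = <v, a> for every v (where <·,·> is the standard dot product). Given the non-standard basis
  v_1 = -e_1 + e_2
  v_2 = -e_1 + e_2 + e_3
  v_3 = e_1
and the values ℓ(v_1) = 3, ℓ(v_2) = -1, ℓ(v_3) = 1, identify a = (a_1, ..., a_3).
a = (1, 4, -4)

Write a = (a_1, ..., a_3) in the standard basis. For each basis vector v_i, ℓ(v_i) = <v_i, a> is a linear equation in the a_j's. Collect the n equations into a matrix system V a = ℓ, where row i of V is v_i (expressed in the standard basis). Since V is invertible (lower-triangular with 1s on the diagonal, up to permutation), solve by back-substitution:
  V =
[[-1, 1, 0],
 [-1, 1, 1],
 [1, 0, 0]]
  V a = (3, -1, 1)
Solving gives a = (1, 4, -4).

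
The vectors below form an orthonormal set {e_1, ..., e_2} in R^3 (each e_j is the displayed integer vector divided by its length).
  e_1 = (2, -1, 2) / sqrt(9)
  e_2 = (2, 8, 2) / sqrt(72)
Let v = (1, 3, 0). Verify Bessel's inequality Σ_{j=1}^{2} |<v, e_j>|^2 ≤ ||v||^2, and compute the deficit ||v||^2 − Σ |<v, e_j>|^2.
Σ |<v, e_j>|^2 = 19/2; ||v||^2 = 10; deficit = 1/2

Write each e_j = u_j / sqrt(<u_j, u_j>) where u_j is the displayed integer vector. Then <v, e_j> = <v, u_j> / sqrt(<u_j, u_j>), so |<v, e_j>|^2 = <v, u_j>^2 / <u_j, u_j>.
Coefficients: <v, e_1> = -1/sqrt(9), <v, e_2> = 26/sqrt(72).
Square and sum: Σ |<v, e_j>|^2 = 19/2.
Compute ||v||^2 = v·v = 10.
Deficit = 10 − 19/2 = 1/2 ≥ 0, confirming Bessel's inequality. (The deficit equals ||v − Σ <v,e_j> e_j||^2, the squared distance from v to span{e_j}.)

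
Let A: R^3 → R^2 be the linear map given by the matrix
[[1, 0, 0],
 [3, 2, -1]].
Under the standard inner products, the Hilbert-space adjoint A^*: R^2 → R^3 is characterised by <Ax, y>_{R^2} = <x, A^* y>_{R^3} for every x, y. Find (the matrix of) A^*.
A^* = A^T =
[[1, 3],
 [0, 2],
 [0, -1]]

For real matrices with standard dot products, the defining identity <Ax, y> = <x, A^* y> gives (Ax)^T y = x^T (A^*) y, i.e. x^T A^T y = x^T (A^*) y. Since this holds for all x, y, we must have A^* = A^T. Therefore
A^* =
[[1, 3],
 [0, 2],
 [0, -1]].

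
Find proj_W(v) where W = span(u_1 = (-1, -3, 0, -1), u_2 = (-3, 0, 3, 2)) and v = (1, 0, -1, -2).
proj_W(v) = (301/241, -96/241, -333/241, -254/241)

Set up U = [u_1 | ... | u_2] ∈ R^(4×2). The projector onto W = col(U) is P = U (U^T U)^(-1) U^T.
Compute U^T U =
  [11, 1]
  [1, 22],
and U^T v = (1, -10).
Solve U^T U · c = U^T v for the coefficients: c = (32/241, -111/241). The projection is proj_W(v) = U c.
Check: (v - proj_W(v)) · u_1 = 0  (should be 0).
Check: (v - proj_W(v)) · u_2 = 0  (should be 0).
Result: proj_W(v) = (301/241, -96/241, -333/241, -254/241).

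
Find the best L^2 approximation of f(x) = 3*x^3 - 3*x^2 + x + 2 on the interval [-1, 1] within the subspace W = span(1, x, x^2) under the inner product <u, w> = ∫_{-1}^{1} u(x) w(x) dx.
g(x) = -3*x^2 + 14*x/5 + 2

The best approximation g ∈ W is the orthogonal projection of f onto W. Writing g = a_0 + a_1 x + a_2 x^2, the coefficients solve the normal equations G · a = b where
  G_{ij} = <φ_i, φ_j> and b_i = <f, φ_i>, with φ_0 = 1, φ_1 = x, φ_2 = x^2.
G =
  [2, 0, 2/3]
  [0, 2/3, 0]
  [2/3, 0, 2/5],
b = (2, 28/15, 2/15).
Solving gives a_0 = 2, a_1 = 14/5, a_2 = -3, so
  g(x) = -3*x^2 + 14*x/5 + 2.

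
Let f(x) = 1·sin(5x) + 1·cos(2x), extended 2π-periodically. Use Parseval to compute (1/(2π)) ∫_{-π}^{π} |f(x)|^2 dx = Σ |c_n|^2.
Σ |c_n|^2 = 1

Expand |f|^2 and use orthogonality of {sin(nx), cos(mx)} on [-π, π]:
  ∫_{-π}^{π} sin(nx)^2 dx = π, ∫ cos(mx)^2 dx = π, and cross terms integrate to 0.
So ∫_{-π}^{π} f(x)^2 dx = 1^2 · π + 1^2 · π = (1 + 1)π.
Divide by 2π: (1 + 1)/2 = 1.
By Parseval, this equals Σ |c_n|^2.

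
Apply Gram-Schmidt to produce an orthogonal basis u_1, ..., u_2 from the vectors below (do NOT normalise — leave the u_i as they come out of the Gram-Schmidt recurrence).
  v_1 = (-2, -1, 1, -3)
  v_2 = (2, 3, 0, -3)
Orthogonal basis:
  u_1 = (-2, -1, 1, -3)
  u_2 = (34/15, 47/15, -2/15, -13/5)

Apply the Gram-Schmidt recurrence
  u_1 = v_1
  u_i = v_i − Σ_{j<i} ((v_i · u_j) / (u_j · u_j)) · u_j.

Step by step this gives:
  u_1 = (-2, -1, 1, -3)
  u_2 = (34/15, 47/15, -2/15, -13/5)

Orthogonality check:
  u_2 · u_1 = 0 (should be 0)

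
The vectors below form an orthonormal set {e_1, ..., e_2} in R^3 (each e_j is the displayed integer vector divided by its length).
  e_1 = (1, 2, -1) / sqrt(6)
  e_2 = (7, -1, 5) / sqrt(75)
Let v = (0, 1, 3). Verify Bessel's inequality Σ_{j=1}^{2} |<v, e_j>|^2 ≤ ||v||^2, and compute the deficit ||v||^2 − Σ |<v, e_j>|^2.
Σ |<v, e_j>|^2 = 139/50; ||v||^2 = 10; deficit = 361/50

Write each e_j = u_j / sqrt(<u_j, u_j>) where u_j is the displayed integer vector. Then <v, e_j> = <v, u_j> / sqrt(<u_j, u_j>), so |<v, e_j>|^2 = <v, u_j>^2 / <u_j, u_j>.
Coefficients: <v, e_1> = -1/sqrt(6), <v, e_2> = 14/sqrt(75).
Square and sum: Σ |<v, e_j>|^2 = 139/50.
Compute ||v||^2 = v·v = 10.
Deficit = 10 − 139/50 = 361/50 ≥ 0, confirming Bessel's inequality. (The deficit equals ||v − Σ <v,e_j> e_j||^2, the squared distance from v to span{e_j}.)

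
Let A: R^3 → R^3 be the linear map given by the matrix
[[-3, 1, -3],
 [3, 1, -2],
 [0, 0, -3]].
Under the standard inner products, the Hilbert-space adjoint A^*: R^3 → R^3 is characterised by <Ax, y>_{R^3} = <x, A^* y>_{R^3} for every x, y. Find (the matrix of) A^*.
A^* = A^T =
[[-3, 3, 0],
 [1, 1, 0],
 [-3, -2, -3]]

For real matrices with standard dot products, the defining identity <Ax, y> = <x, A^* y> gives (Ax)^T y = x^T (A^*) y, i.e. x^T A^T y = x^T (A^*) y. Since this holds for all x, y, we must have A^* = A^T. Therefore
A^* =
[[-3, 3, 0],
 [1, 1, 0],
 [-3, -2, -3]].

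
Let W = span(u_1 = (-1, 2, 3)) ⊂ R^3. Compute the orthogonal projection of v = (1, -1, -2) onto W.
proj_W(v) = (9/14, -9/7, -27/14)

Set up U = [u_1 | ... | u_1] ∈ R^(3×1). The projector onto W = col(U) is P = U (U^T U)^(-1) U^T.
Compute U^T U =
  [14],
and U^T v = (-9).
Solve U^T U · c = U^T v for the coefficients: c = (-9/14). The projection is proj_W(v) = U c.
Check: (v - proj_W(v)) · u_1 = 0  (should be 0).
Result: proj_W(v) = (9/14, -9/7, -27/14).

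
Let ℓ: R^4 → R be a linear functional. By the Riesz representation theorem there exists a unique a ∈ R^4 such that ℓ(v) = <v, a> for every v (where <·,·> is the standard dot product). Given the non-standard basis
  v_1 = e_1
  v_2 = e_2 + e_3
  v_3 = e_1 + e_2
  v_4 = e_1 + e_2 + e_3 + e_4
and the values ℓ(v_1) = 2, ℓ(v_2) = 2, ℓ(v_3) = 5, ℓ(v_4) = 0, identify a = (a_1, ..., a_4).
a = (2, 3, -1, -4)

Write a = (a_1, ..., a_4) in the standard basis. For each basis vector v_i, ℓ(v_i) = <v_i, a> is a linear equation in the a_j's. Collect the n equations into a matrix system V a = ℓ, where row i of V is v_i (expressed in the standard basis). Since V is invertible (lower-triangular with 1s on the diagonal, up to permutation), solve by back-substitution:
  V =
[[1, 0, 0, 0],
 [0, 1, 1, 0],
 [1, 1, 0, 0],
 [1, 1, 1, 1]]
  V a = (2, 2, 5, 0)
Solving gives a = (2, 3, -1, -4).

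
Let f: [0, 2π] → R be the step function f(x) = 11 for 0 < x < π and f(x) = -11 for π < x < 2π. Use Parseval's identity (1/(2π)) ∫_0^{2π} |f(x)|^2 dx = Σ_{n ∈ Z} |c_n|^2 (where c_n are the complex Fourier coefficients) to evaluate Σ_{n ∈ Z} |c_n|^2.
Σ |c_n|^2 = 121

Parseval equates the L^2 energy of f (normalised by 1/(2π)) with the ℓ^2 sum of its Fourier coefficients: (1/(2π)) ∫_0^{2π} |f|^2 = Σ |c_n|^2.
Compute the left side: (1/(2π)) [∫_0^π 11^2 dx + ∫_π^{2π} (-11)^2 dx] = (1/(2π)) · (121π + 121π) = (121 + 121)/2 = 121.
So Σ_{n ∈ Z} |c_n|^2 = 121.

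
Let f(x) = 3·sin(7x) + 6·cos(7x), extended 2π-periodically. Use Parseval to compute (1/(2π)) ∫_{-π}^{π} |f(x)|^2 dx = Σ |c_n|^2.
Σ |c_n|^2 = 45/2

Expand |f|^2 and use orthogonality of {sin(nx), cos(mx)} on [-π, π]:
  ∫_{-π}^{π} sin(nx)^2 dx = π, ∫ cos(mx)^2 dx = π, and cross terms integrate to 0.
So ∫_{-π}^{π} f(x)^2 dx = 3^2 · π + 6^2 · π = (9 + 36)π.
Divide by 2π: (9 + 36)/2 = 45/2.
By Parseval, this equals Σ |c_n|^2.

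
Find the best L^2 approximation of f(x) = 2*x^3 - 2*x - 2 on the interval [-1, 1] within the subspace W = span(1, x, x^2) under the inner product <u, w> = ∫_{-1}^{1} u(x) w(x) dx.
g(x) = -4*x/5 - 2

The best approximation g ∈ W is the orthogonal projection of f onto W. Writing g = a_0 + a_1 x + a_2 x^2, the coefficients solve the normal equations G · a = b where
  G_{ij} = <φ_i, φ_j> and b_i = <f, φ_i>, with φ_0 = 1, φ_1 = x, φ_2 = x^2.
G =
  [2, 0, 2/3]
  [0, 2/3, 0]
  [2/3, 0, 2/5],
b = (-4, -8/15, -4/3).
Solving gives a_0 = -2, a_1 = -4/5, a_2 = 0, so
  g(x) = -4*x/5 - 2.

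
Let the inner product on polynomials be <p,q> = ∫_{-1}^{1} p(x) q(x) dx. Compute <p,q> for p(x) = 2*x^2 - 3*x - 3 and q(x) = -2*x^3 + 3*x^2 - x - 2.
<p,q> = 152/15

Expand the product: p(x)·q(x) = -4*x^5 + 12*x^4 - 5*x^3 - 10*x^2 + 9*x + 6.
∫_{-1}^{1} of each monomial x^k gives [2/(k+1) if k even, 0 if k odd]. Integrating term-by-term (or equivalently evaluating the antiderivative F(x) = -2*x^6/3 + 12*x^5/5 - 5*x^4/4 - 10*x^3/3 + 9*x^2/2 + 6*x at the endpoints):
  F(1) − F(−1) = 153/20 − (-149/60) = 152/15.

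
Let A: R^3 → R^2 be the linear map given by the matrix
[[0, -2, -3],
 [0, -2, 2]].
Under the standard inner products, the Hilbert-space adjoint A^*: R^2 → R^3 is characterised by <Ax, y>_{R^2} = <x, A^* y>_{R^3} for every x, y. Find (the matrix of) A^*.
A^* = A^T =
[[0, 0],
 [-2, -2],
 [-3, 2]]

For real matrices with standard dot products, the defining identity <Ax, y> = <x, A^* y> gives (Ax)^T y = x^T (A^*) y, i.e. x^T A^T y = x^T (A^*) y. Since this holds for all x, y, we must have A^* = A^T. Therefore
A^* =
[[0, 0],
 [-2, -2],
 [-3, 2]].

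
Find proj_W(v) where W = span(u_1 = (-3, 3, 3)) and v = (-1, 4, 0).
proj_W(v) = (-5/3, 5/3, 5/3)

Set up U = [u_1 | ... | u_1] ∈ R^(3×1). The projector onto W = col(U) is P = U (U^T U)^(-1) U^T.
Compute U^T U =
  [27],
and U^T v = (15).
Solve U^T U · c = U^T v for the coefficients: c = (5/9). The projection is proj_W(v) = U c.
Check: (v - proj_W(v)) · u_1 = 0  (should be 0).
Result: proj_W(v) = (-5/3, 5/3, 5/3).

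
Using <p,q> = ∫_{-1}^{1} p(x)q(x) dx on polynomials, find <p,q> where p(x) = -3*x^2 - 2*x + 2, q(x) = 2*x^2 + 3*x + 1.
<p,q> = -26/15

Expand the product: p(x)·q(x) = -6*x^4 - 13*x^3 - 5*x^2 + 4*x + 2.
∫_{-1}^{1} of each monomial x^k gives [2/(k+1) if k even, 0 if k odd]. Integrating term-by-term (or equivalently evaluating the antiderivative F(x) = -6*x^5/5 - 13*x^4/4 - 5*x^3/3 + 2*x^2 + 2*x at the endpoints):
  F(1) − F(−1) = -127/60 − (-23/60) = -26/15.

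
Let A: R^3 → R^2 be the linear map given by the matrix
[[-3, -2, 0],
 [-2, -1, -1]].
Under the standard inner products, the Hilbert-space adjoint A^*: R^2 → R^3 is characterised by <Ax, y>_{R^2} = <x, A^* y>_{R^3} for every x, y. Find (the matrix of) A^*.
A^* = A^T =
[[-3, -2],
 [-2, -1],
 [0, -1]]

For real matrices with standard dot products, the defining identity <Ax, y> = <x, A^* y> gives (Ax)^T y = x^T (A^*) y, i.e. x^T A^T y = x^T (A^*) y. Since this holds for all x, y, we must have A^* = A^T. Therefore
A^* =
[[-3, -2],
 [-2, -1],
 [0, -1]].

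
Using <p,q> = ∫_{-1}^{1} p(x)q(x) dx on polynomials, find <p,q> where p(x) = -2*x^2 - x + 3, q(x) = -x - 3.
<p,q> = -40/3

Expand the product: p(x)·q(x) = 2*x^3 + 7*x^2 - 9.
∫_{-1}^{1} of each monomial x^k gives [2/(k+1) if k even, 0 if k odd]. Integrating term-by-term (or equivalently evaluating the antiderivative F(x) = x^4/2 + 7*x^3/3 - 9*x at the endpoints):
  F(1) − F(−1) = -37/6 − (43/6) = -40/3.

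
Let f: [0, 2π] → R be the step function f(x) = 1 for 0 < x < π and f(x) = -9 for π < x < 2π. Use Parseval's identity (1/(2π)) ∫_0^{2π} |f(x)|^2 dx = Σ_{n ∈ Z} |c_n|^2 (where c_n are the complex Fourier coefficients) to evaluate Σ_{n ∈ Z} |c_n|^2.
Σ |c_n|^2 = 41

Parseval equates the L^2 energy of f (normalised by 1/(2π)) with the ℓ^2 sum of its Fourier coefficients: (1/(2π)) ∫_0^{2π} |f|^2 = Σ |c_n|^2.
Compute the left side: (1/(2π)) [∫_0^π 1^2 dx + ∫_π^{2π} (-9)^2 dx] = (1/(2π)) · (1π + 81π) = (1 + 81)/2 = 41.
So Σ_{n ∈ Z} |c_n|^2 = 41.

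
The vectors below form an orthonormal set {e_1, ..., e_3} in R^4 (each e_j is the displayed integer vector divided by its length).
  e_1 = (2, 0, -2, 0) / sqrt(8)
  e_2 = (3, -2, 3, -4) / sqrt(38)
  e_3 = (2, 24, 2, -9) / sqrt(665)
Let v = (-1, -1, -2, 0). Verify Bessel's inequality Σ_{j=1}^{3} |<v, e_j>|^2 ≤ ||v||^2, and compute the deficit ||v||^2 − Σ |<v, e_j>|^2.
Σ |<v, e_j>|^2 = 22/7; ||v||^2 = 6; deficit = 20/7

Write each e_j = u_j / sqrt(<u_j, u_j>) where u_j is the displayed integer vector. Then <v, e_j> = <v, u_j> / sqrt(<u_j, u_j>), so |<v, e_j>|^2 = <v, u_j>^2 / <u_j, u_j>.
Coefficients: <v, e_1> = 2/sqrt(8), <v, e_2> = -7/sqrt(38), <v, e_3> = -30/sqrt(665).
Square and sum: Σ |<v, e_j>|^2 = 22/7.
Compute ||v||^2 = v·v = 6.
Deficit = 6 − 22/7 = 20/7 ≥ 0, confirming Bessel's inequality. (The deficit equals ||v − Σ <v,e_j> e_j||^2, the squared distance from v to span{e_j}.)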